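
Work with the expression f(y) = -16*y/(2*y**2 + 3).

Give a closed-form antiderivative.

The substitution u = 2*y**2 + 3 works: f is exactly (dF/du)*(du/dy) for that inner function.
Check: d/dy[-4*log(2*y**2 + 3)] = -16*y/(2*y**2 + 3) = f(y).

An antiderivative is F(y) = -4*log(2*y**2 + 3).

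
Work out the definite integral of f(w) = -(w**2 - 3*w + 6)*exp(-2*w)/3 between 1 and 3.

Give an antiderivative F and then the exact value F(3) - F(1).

Antiderivative: F(w) = (w**2 - 2*w + 5)*exp(-2*w)/6; value = -2*exp(-2)/3 + 4*exp(-6)/3

f has the shape u'v + uv' for u = w**2/6 - w/3 + 5/6 and v = exp(-2*w) — it is the derivative of the product u*v.
F(w) = (w**2 - 2*w + 5)*exp(-2*w)/6 is an antiderivative of f.
Check: d/dw[(w**2 - 2*w + 5)*exp(-2*w)/6] = (-w**2 + 3*w - 6)*exp(-2*w)/3, which equals f(w).
F(3) = 4*exp(-6)/3; F(1) = 2*exp(-2)/3.
Integral = F(3) - F(1) = -2*exp(-2)/3 + 4*exp(-6)/3.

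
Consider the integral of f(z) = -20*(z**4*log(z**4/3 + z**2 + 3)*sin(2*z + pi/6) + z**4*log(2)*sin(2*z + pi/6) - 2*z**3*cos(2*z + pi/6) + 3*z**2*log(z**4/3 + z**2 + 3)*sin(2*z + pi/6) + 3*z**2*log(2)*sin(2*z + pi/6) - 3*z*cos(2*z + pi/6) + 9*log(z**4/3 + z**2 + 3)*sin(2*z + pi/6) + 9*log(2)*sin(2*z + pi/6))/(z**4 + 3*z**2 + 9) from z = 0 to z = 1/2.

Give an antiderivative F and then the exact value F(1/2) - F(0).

f has the shape u'v + uv' for u = 10*cos(2*z + pi/6) and v = log(2*z**4/3 + 2*z**2 + 6) — it is the derivative of the product u*v.
F(z) = 10*log(z**4/3 + z**2 + 3)*cos(2*z + pi/6) + 10*log(2)*cos(2*z + pi/6) is an antiderivative of f.
Check: d/dz[10*log(z**4/3 + z**2 + 3)*cos(2*z + pi/6) + 10*log(2)*cos(2*z + pi/6)] = (-20*z**4*log(z**4/3 + z**2 + 3)*sin(2*z + pi/6) - 20*z**4*log(2)*sin(2*z + pi/6) + 40*z**3*cos(2*z + pi/6) - 60*z**2*log(z**4/3 + z**2 + 3)*sin(2*z + pi/6) - 60*z**2*log(2)*sin(2*z + pi/6) + 60*z*cos(2*z + pi/6) - 180*log(z**4/3 + z**2 + 3)*sin(2*z + pi/6) - 180*log(2)*sin(2*z + pi/6))/(z**4 + 3*z**2 + 9), which equals f(z).
F(1/2) = 10*log(2)*cos(pi/6 + 1) + 10*log(157/48)*cos(pi/6 + 1); F(0) = 5*sqrt(3)*log(2) + 5*sqrt(3)*log(3).
Integral = F(1/2) - F(0) = -5*sqrt(3)*log(6) + 10*log(157/24)*cos(pi/6 + 1).

Antiderivative: F(z) = 10*log(z**4/3 + z**2 + 3)*cos(2*z + pi/6) + 10*log(2)*cos(2*z + pi/6); value = -5*sqrt(3)*log(6) + 10*log(157/24)*cos(pi/6 + 1)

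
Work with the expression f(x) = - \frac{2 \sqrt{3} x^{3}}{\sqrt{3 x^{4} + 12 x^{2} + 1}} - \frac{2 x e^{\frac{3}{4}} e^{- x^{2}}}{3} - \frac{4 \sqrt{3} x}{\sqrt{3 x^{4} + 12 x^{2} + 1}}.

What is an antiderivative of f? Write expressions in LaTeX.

The integrand splits into summands that can be handled one at a time.
Check: d/dx[- \sqrt{x^{4} + 4 x^{2} + \frac{1}{3}} + \frac{e^{\frac{3}{4} - x^{2}}}{3}] = \frac{\left(- \frac{6 \sqrt{3} x^{3} e^{x^{2}}}{e^{\frac{3}{4}}} - 2 x \sqrt{3 x^{4} + 12 x^{2} + 1} - \frac{12 \sqrt{3} x e^{x^{2}}}{e^{\frac{3}{4}}}\right) e^{\frac{3}{4}} e^{- x^{2}}}{3 \sqrt{3 x^{4} + 12 x^{2} + 1}}, which equals f(x).

An antiderivative is F(x) = - \sqrt{x^{4} + 4 x^{2} + \frac{1}{3}} + \frac{e^{\frac{3}{4} - x^{2}}}{3}.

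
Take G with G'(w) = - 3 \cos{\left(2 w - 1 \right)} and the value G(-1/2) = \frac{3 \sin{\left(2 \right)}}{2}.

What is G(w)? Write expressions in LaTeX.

G(w) = - \frac{3 \sin{\left(2 w - 1 \right)}}{2}

Since d/dw undoes antidifferentiation here, G(w) must give back the stated G'(w).
A general antiderivative is - \frac{3 \sin{\left(2 w - 1 \right)}}{2} + C.
The condition gives C = \frac{3 \sin{\left(2 \right)}}{2} - (\frac{3 \sin{\left(2 \right)}}{2}) = 0.
So G(w) = - \frac{3 \sin{\left(2 w - 1 \right)}}{2}.
Check: d/dw[- \frac{3 \sin{\left(2 w - 1 \right)}}{2}] = - 3 \cos{\left(2 w - 1 \right)} = G'(w).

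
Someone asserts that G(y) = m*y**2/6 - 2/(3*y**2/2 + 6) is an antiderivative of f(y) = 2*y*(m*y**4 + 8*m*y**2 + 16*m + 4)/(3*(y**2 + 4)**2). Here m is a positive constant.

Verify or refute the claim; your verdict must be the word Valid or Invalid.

Invalid: d/dy[G] - f = -m*y/3, which is not 0.

d/dy[G] = (m*y**5 + 8*m*y**3 + 16*m*y + 8*y)/(3*y**4 + 24*y**2 + 48)
d/dy[G] - f(y) = -m*y/3 != 0.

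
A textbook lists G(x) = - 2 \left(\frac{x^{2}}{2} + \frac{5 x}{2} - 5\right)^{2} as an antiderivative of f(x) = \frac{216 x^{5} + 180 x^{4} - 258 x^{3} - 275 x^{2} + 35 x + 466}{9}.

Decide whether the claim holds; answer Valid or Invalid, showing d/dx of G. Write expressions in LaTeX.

Invalid: d/dx[G] - f = - 24 x^{5} - 20 x^{4} + \frac{80 x^{3}}{3} + \frac{140 x^{2}}{9} - \frac{80 x}{9} - \frac{16}{9}, which is not 0.

d/dx[G] = - 2 x^{3} - 15 x^{2} - 5 x + 50
d/dx[G] - f(x) = - 24 x^{5} - 20 x^{4} + \frac{80 x^{3}}{3} + \frac{140 x^{2}}{9} - \frac{80 x}{9} - \frac{16}{9} != 0.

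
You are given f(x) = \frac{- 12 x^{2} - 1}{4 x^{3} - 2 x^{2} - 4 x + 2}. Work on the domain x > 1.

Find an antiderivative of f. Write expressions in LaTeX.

The denominator factors as 2 \left(x - 1\right) \left(x + 1\right) \left(2 x - 1\right); partial fractions split f into directly integrable pieces: \frac{8}{3 \left(2 x - 1\right)} - \frac{13}{12 \left(x + 1\right)} - \frac{13}{4 \left(x - 1\right)}.
Check: d/dx[\frac{- 39 \log{\left(x - 1 \right)} + 16 \log{\left(x - \frac{1}{2} \right)} - 13 \log{\left(x + 1 \right)}}{12}] = \frac{- 12 x^{2} - 1}{4 x^{3} - 2 x^{2} - 4 x + 2} = f(x).

An antiderivative is F(x) = \frac{- 39 \log{\left(x - 1 \right)} + 16 \log{\left(x - \frac{1}{2} \right)} - 13 \log{\left(x + 1 \right)}}{12}.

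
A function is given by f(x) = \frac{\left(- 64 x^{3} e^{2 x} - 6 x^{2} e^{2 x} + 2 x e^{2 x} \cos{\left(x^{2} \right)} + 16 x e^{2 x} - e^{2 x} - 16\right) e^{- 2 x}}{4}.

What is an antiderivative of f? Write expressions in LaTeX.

A candidate is checked by its d/dx: the result must match f(x).
Check: d/dx[\frac{\left(- 48 x^{4} e^{2 x} - 6 x^{3} e^{2 x} + 24 x^{2} e^{2 x} - 3 x e^{2 x} + 3 e^{2 x} \sin{\left(x^{2} \right)} - 4 e^{2 x} + 24\right) e^{- 2 x}}{12}] = \frac{\left(- 64 x^{3} e^{2 x} - 6 x^{2} e^{2 x} + 2 x e^{2 x} \cos{\left(x^{2} \right)} + 16 x e^{2 x} - e^{2 x} - 16\right) e^{- 2 x}}{4} = f(x).

An antiderivative is F(x) = \frac{\left(- 48 x^{4} e^{2 x} - 6 x^{3} e^{2 x} + 24 x^{2} e^{2 x} - 3 x e^{2 x} + 3 e^{2 x} \sin{\left(x^{2} \right)} - 4 e^{2 x} + 24\right) e^{- 2 x}}{12}.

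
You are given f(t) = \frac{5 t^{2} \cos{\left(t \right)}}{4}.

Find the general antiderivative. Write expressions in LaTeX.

A first test for any F(t): its t-derivative must equal f(t) identically.
Check: d/dt[\frac{5 t^{2} \sin{\left(t \right)}}{4} + \frac{5 t \cos{\left(t \right)}}{2} - \frac{5 \sin{\left(t \right)}}{2}] = \frac{5 t^{2} \cos{\left(t \right)}}{4} = f(t).

F(t) = \frac{5 t^{2} \sin{\left(t \right)}}{4} + \frac{5 t \cos{\left(t \right)}}{2} - \frac{5 \sin{\left(t \right)}}{2} + C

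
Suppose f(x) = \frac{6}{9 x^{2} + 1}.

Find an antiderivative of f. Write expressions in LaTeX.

An antiderivative is F(x) = 2 \operatorname{atan}{\left(3 x \right)}.

For F(x) to be correct the identity F'(x) - f(x) = 0 must hold.
Check: d/dx[2 \operatorname{atan}{\left(3 x \right)}] = \frac{6}{9 x^{2} + 1} = f(x).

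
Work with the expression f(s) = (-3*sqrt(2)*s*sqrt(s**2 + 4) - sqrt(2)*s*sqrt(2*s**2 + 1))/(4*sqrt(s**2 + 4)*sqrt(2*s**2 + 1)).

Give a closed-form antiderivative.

An antiderivative is F(s) = sqrt(2)*(-2*sqrt(s**2 + 4) - 3*sqrt(2*s**2 + 1))/8.

Any candidate F(s) must reproduce f(s) exactly when differentiated.
Check: d/ds[sqrt(2)*(-2*sqrt(s**2 + 4) - 3*sqrt(2*s**2 + 1))/8] = (-3*sqrt(2)*s*sqrt(s**2 + 4) - sqrt(2)*s*sqrt(2*s**2 + 1))/(4*sqrt(s**2 + 4)*sqrt(2*s**2 + 1)) = f(s).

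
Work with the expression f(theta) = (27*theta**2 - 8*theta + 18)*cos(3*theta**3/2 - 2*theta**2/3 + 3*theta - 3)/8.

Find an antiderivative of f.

An antiderivative is F(theta) = 3*sin(3*theta**3/2 - 2*theta**2/3 + 3*theta - 3)/4.

f matches the chain-rule pattern g'(h)*h' with inner function h(theta) = 3*theta**3/2 - 2*theta**2/3 + 3*theta - 3; substituting u = h(theta) collapses the integral.
Check: d/dtheta[3*sin(3*theta**3/2 - 2*theta**2/3 + 3*theta - 3)/4] = 27*theta**2*cos(3*theta**3/2 - 2*theta**2/3 + 3*theta - 3)/8 - theta*cos(3*theta**3/2 - 2*theta**2/3 + 3*theta - 3) + 9*cos(3*theta**3/2 - 2*theta**2/3 + 3*theta - 3)/4, which equals f(theta).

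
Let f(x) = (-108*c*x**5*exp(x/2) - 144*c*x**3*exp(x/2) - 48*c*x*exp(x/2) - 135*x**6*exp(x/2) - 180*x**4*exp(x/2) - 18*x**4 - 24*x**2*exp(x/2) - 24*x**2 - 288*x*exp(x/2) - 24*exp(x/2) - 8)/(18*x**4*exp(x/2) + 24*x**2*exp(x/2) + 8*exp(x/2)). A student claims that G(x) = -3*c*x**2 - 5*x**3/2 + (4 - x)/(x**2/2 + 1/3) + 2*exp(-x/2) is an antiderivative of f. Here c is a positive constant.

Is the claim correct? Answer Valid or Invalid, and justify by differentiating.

Valid - differentiating G returns exactly f.

d/dx[G] = (-108*c*x**5*exp(x/2) - 144*c*x**3*exp(x/2) - 48*c*x*exp(x/2) - 135*x**6*exp(x/2) - 180*x**4*exp(x/2) - 18*x**4 - 24*x**2*exp(x/2) - 24*x**2 - 288*x*exp(x/2) - 24*exp(x/2) - 8)/(18*x**4*exp(x/2) + 24*x**2*exp(x/2) + 8*exp(x/2))
This equals f(x) exactly, so the claim holds.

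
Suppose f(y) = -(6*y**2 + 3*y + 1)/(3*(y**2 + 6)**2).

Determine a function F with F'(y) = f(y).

A candidate is checked by its d/dy: the result must match f(y).
Check: d/dy[35*y/(36*y**2 + 216) - 37*sqrt(6)*atan(sqrt(6)*y/6)/216 + 18/(36*y**2 + 216)] = (-6*y**2 - 3*y - 1)/(3*y**4 + 36*y**2 + 108), which equals f(y).

An antiderivative is F(y) = 35*y/(36*y**2 + 216) - 37*sqrt(6)*atan(sqrt(6)*y/6)/216 + 18/(36*y**2 + 216).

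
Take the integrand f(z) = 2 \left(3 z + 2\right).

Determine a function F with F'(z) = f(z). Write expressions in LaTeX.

A first test for any F(z): its z-derivative must equal f(z) identically.
Check: d/dz[3 z^{2} + 4 z] = 6 z + 4, which equals f(z).

An antiderivative is F(z) = 3 z^{2} + 4 z.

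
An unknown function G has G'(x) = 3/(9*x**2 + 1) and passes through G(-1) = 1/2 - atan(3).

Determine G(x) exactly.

G(x) = (2*atan(3*x) + 1)/2

For G(x) to be correct, d/dx[G] must agree with the stated G'(x) identically.
A general antiderivative is atan(3*x) + C.
The condition gives C = 1/2 - atan(3) - (-atan(3)) = 1/2.
So G(x) = (2*atan(3*x) + 1)/2.
Check: d/dx[(2*atan(3*x) + 1)/2] = 3/(9*x**2 + 1) = G'(x).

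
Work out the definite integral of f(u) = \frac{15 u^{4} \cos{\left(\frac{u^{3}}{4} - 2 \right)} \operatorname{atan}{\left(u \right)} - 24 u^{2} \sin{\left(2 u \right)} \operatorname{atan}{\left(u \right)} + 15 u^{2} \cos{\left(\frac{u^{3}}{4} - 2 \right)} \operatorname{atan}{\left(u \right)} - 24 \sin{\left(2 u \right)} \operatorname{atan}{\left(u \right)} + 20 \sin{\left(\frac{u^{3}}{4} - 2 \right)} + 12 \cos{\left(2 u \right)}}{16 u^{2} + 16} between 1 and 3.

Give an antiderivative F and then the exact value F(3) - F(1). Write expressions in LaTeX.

Antiderivative: F(u) = \frac{3 \left(\frac{5 \sin{\left(\frac{u^{3}}{4} - 2 \right)}}{3} + \cos{\left(2 u \right)}\right) \operatorname{atan}{\left(u \right)}}{4}; value = \frac{5 \sin{\left(\frac{19}{4} \right)} \operatorname{atan}{\left(3 \right)}}{4} - \frac{3 \pi \cos{\left(2 \right)}}{16} + \frac{3 \cos{\left(6 \right)} \operatorname{atan}{\left(3 \right)}}{4} + \frac{5 \pi \sin{\left(\frac{7}{4} \right)}}{16}

f has the shape v'r + vr' for v = \frac{5 \sin{\left(\frac{u^{3}}{4} - 2 \right)}}{4} + \frac{3 \cos{\left(2 u \right)}}{4} and r = \operatorname{atan}{\left(u \right)} — it is the derivative of the product v*r.
F(u) = \frac{3 \left(\frac{5 \sin{\left(\frac{u^{3}}{4} - 2 \right)}}{3} + \cos{\left(2 u \right)}\right) \operatorname{atan}{\left(u \right)}}{4} is an antiderivative of f.
Check: d/du[\frac{3 \left(\frac{5 \sin{\left(\frac{u^{3}}{4} - 2 \right)}}{3} + \cos{\left(2 u \right)}\right) \operatorname{atan}{\left(u \right)}}{4}] = \frac{15 u^{4} \cos{\left(\frac{u^{3}}{4} - 2 \right)} \operatorname{atan}{\left(u \right)} - 24 u^{2} \sin{\left(2 u \right)} \operatorname{atan}{\left(u \right)} + 15 u^{2} \cos{\left(\frac{u^{3}}{4} - 2 \right)} \operatorname{atan}{\left(u \right)} - 24 \sin{\left(2 u \right)} \operatorname{atan}{\left(u \right)} + 20 \sin{\left(\frac{u^{3}}{4} - 2 \right)} + 12 \cos{\left(2 u \right)}}{16 u^{2} + 16} = f(u).
F(3) = \frac{5 \sin{\left(\frac{19}{4} \right)} \operatorname{atan}{\left(3 \right)}}{4} + \frac{3 \cos{\left(6 \right)} \operatorname{atan}{\left(3 \right)}}{4}; F(1) = - \frac{5 \pi \sin{\left(\frac{7}{4} \right)}}{16} + \frac{3 \pi \cos{\left(2 \right)}}{16}.
Integral = F(3) - F(1) = \frac{5 \sin{\left(\frac{19}{4} \right)} \operatorname{atan}{\left(3 \right)}}{4} - \frac{3 \pi \cos{\left(2 \right)}}{16} + \frac{3 \cos{\left(6 \right)} \operatorname{atan}{\left(3 \right)}}{4} + \frac{5 \pi \sin{\left(\frac{7}{4} \right)}}{16}.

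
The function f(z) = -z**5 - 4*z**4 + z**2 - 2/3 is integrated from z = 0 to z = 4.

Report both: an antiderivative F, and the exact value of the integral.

Integrate term by term and add the pieces.
F(z) = -z**6/6 - 4*z**5/5 + z**3/3 - 2*z/3 is an antiderivative of f.
Check: d/dz[-z**6/6 - 4*z**5/5 + z**3/3 - 2*z/3] = -z**5 - 4*z**4 + z**2 - 2/3 = f(z).
F(4) = -7416/5; F(0) = 0.
Integral = F(4) - F(0) = -7416/5.

Antiderivative: F(z) = -z**6/6 - 4*z**5/5 + z**3/3 - 2*z/3; value = -7416/5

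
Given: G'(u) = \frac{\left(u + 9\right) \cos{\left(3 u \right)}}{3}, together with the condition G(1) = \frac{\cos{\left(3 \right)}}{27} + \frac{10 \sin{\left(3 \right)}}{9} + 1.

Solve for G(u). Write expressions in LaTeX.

A first test for any G(u): its u-derivative must equal the given G'(u).
A general antiderivative is \frac{u \sin{\left(3 u \right)}}{9} + \sin{\left(3 u \right)} + \frac{\cos{\left(3 u \right)}}{27} + C.
The condition gives C = \frac{\cos{\left(3 \right)}}{27} + \frac{10 \sin{\left(3 \right)}}{9} + 1 - (\frac{\cos{\left(3 \right)}}{27} + \frac{10 \sin{\left(3 \right)}}{9}) = 1.
So G(u) = \frac{u \sin{\left(3 u \right)}}{9} + \sin{\left(3 u \right)} + \frac{\cos{\left(3 u \right)}}{27} + 1.
Check: d/du[\frac{u \sin{\left(3 u \right)}}{9} + \sin{\left(3 u \right)} + \frac{\cos{\left(3 u \right)}}{27} + 1] = \frac{u \cos{\left(3 u \right)}}{3} + 3 \cos{\left(3 u \right)}, which equals G'(u).

G(u) = \frac{u \sin{\left(3 u \right)}}{9} + \sin{\left(3 u \right)} + \frac{\cos{\left(3 u \right)}}{27} + 1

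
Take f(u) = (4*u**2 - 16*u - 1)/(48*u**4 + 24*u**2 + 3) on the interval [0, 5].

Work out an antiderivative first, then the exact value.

Antiderivative: F(u) = (2 - u)/(12*u**2 + 3); value = -205/303

f has the shape v'r + vr' for v = 1/(4*u**2 + 1) and r = 2/3 - u/3 — it is the derivative of the product v*r.
F(u) = (2 - u)/(12*u**2 + 3) is an antiderivative of f.
Check: d/du[(2 - u)/(12*u**2 + 3)] = (4*u**2 - 16*u - 1)/(48*u**4 + 24*u**2 + 3) = f(u).
F(5) = -1/101; F(0) = 2/3.
Integral = F(5) - F(0) = -205/303.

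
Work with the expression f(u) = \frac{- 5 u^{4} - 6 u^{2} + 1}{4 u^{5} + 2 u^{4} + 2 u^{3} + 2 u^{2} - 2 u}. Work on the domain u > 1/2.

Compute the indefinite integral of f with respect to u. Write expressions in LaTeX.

The denominator factors as 2 u \left(u + 1\right) \left(2 u - 1\right) \left(u^{2} + 1\right); partial fractions split f into directly integrable pieces: \frac{3 u - 1}{10 \left(u^{2} + 1\right)} - \frac{13}{30 \left(2 u - 1\right)} - \frac{5}{6 \left(u + 1\right)} - \frac{1}{2 u}.
Check: d/du[- \frac{\log{\left(u \right)}}{2} - \frac{13 \log{\left(u - \frac{1}{2} \right)}}{60} - \frac{5 \log{\left(u + 1 \right)}}{6} + \frac{3 \log{\left(u^{2} + 1 \right)}}{20} - \frac{\operatorname{atan}{\left(u \right)}}{10}] = \frac{- 5 u^{4} - 6 u^{2} + 1}{4 u^{5} + 2 u^{4} + 2 u^{3} + 2 u^{2} - 2 u} = f(u).

F(u) = - \frac{\log{\left(u \right)}}{2} - \frac{13 \log{\left(u - \frac{1}{2} \right)}}{60} - \frac{5 \log{\left(u + 1 \right)}}{6} + \frac{3 \log{\left(u^{2} + 1 \right)}}{20} - \frac{\operatorname{atan}{\left(u \right)}}{10} + C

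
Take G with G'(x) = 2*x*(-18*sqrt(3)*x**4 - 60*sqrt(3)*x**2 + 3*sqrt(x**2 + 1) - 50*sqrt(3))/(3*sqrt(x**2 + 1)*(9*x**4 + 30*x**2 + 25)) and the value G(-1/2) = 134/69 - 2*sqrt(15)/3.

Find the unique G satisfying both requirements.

A first test for any G(x): its x-derivative must equal the given G'(x).
A general antiderivative is -4*sqrt(3*x**2 + 3)/3 - 1/(3*(3*x**2 + 5)) + C.
The condition gives C = 134/69 - 2*sqrt(15)/3 - (-2*sqrt(15)/3 - 4/69) = 2.
So G(x) = -(12*sqrt(3)*x**2*sqrt(x**2 + 1) - 18*x**2 + 20*sqrt(3)*sqrt(x**2 + 1) - 29)/(3*(3*x**2 + 5)).
Check: d/dx[-(12*sqrt(3)*x**2*sqrt(x**2 + 1) - 18*x**2 + 20*sqrt(3)*sqrt(x**2 + 1) - 29)/(3*(3*x**2 + 5))] = (-36*sqrt(3)*x**5 - 120*sqrt(3)*x**3 + 6*x*sqrt(x**2 + 1) - 100*sqrt(3)*x)/(27*x**4*sqrt(x**2 + 1) + 90*x**2*sqrt(x**2 + 1) + 75*sqrt(x**2 + 1)), which equals G'(x).

G(x) = -(12*sqrt(3)*x**2*sqrt(x**2 + 1) - 18*x**2 + 20*sqrt(3)*sqrt(x**2 + 1) - 29)/(3*(3*x**2 + 5))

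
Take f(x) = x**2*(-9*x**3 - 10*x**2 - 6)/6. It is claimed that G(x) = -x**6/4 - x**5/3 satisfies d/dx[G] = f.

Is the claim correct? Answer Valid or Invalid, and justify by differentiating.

Invalid: d/dx[G] - f = x**2, which is not 0.

d/dx[G] = -3*x**5/2 - 5*x**4/3
d/dx[G] - f(x) = x**2 != 0.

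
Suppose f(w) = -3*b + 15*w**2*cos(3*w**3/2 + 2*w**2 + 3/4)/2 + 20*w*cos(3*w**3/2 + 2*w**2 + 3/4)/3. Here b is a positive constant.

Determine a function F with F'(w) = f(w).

An antiderivative is F(w) = (-9*b*w + 5*sin(3*w**3/2 + 2*w**2 + 3/4))/3.

The integrand splits into summands that can be handled one at a time.
Check: d/dw[(-9*b*w + 5*sin(3*w**3/2 + 2*w**2 + 3/4))/3] = -3*b + 15*w**2*cos(3*w**3/2 + 2*w**2 + 3/4)/2 + 20*w*cos(3*w**3/2 + 2*w**2 + 3/4)/3 = f(w).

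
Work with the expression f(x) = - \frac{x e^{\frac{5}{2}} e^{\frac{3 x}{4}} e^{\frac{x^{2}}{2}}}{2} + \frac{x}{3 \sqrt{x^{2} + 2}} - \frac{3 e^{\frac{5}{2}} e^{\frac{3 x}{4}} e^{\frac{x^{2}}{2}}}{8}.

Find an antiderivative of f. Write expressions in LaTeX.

Integrate term by term and add the pieces.
Check: d/dx[\frac{\sqrt{x^{2} + 2}}{3} - \frac{e^{\frac{x^{2}}{2} + \frac{3 x}{4} + \frac{5}{2}}}{2}] = \frac{- 12 x \sqrt{x^{2} + 2} e^{\frac{5}{2}} e^{\frac{3 x}{4}} e^{\frac{x^{2}}{2}} + 8 x - 9 \sqrt{x^{2} + 2} e^{\frac{5}{2}} e^{\frac{3 x}{4}} e^{\frac{x^{2}}{2}}}{24 \sqrt{x^{2} + 2}}, which equals f(x).

An antiderivative is F(x) = \frac{\sqrt{x^{2} + 2}}{3} - \frac{e^{\frac{x^{2}}{2} + \frac{3 x}{4} + \frac{5}{2}}}{2}.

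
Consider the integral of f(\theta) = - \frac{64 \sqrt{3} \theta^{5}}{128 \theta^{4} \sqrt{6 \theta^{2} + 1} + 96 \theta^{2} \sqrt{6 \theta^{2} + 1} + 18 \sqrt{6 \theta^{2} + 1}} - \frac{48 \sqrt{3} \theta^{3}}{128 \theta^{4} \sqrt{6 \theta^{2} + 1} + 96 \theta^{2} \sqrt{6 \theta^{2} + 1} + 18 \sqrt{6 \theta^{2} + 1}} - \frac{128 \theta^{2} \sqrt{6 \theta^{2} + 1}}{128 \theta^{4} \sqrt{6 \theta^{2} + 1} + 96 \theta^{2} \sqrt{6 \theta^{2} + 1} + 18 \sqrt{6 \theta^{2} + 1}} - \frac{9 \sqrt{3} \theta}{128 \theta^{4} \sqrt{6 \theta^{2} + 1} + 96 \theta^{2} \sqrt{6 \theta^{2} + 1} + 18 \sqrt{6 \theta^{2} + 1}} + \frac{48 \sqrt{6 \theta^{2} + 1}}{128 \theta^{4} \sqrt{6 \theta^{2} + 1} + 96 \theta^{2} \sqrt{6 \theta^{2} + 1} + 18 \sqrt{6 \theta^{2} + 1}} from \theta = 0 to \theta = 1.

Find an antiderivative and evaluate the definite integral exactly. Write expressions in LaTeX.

Antiderivative: F(\theta) = \frac{96 \theta - \sqrt{3} \sqrt{6 \theta^{2} + 1} \left(8 \theta^{2} + 3\right)}{12 \left(8 \theta^{2} + 3\right)}; value = - \frac{\sqrt{21}}{12} + \frac{\sqrt{3}}{12} + \frac{8}{11}

Integrate term by term and add the pieces.
F(\theta) = \frac{96 \theta - \sqrt{3} \sqrt{6 \theta^{2} + 1} \left(8 \theta^{2} + 3\right)}{12 \left(8 \theta^{2} + 3\right)} is an antiderivative of f.
Check: d/d\theta[\frac{96 \theta - \sqrt{3} \sqrt{6 \theta^{2} + 1} \left(8 \theta^{2} + 3\right)}{12 \left(8 \theta^{2} + 3\right)}] = \frac{- 64 \sqrt{3} \theta^{5} - 48 \sqrt{3} \theta^{3} - 128 \theta^{2} \sqrt{6 \theta^{2} + 1} - 9 \sqrt{3} \theta + 48 \sqrt{6 \theta^{2} + 1}}{128 \theta^{4} \sqrt{6 \theta^{2} + 1} + 96 \theta^{2} \sqrt{6 \theta^{2} + 1} + 18 \sqrt{6 \theta^{2} + 1}}, which equals f(\theta).
F(1) = \frac{8}{11} - \frac{\sqrt{21}}{12}; F(0) = - \frac{\sqrt{3}}{12}.
Integral = F(1) - F(0) = - \frac{\sqrt{21}}{12} + \frac{\sqrt{3}}{12} + \frac{8}{11}.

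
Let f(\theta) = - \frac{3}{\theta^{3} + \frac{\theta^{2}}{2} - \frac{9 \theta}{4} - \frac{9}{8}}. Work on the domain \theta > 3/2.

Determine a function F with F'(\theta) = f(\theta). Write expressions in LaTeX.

An antiderivative is F(\theta) = - \frac{\log{\left(\theta - \frac{3}{2} \right)}}{2} + \frac{3 \log{\left(\theta + \frac{1}{2} \right)}}{2} - \log{\left(\theta + \frac{3}{2} \right)}.

The denominator factors as \left(2 \theta - 3\right) \left(2 \theta + 1\right) \left(2 \theta + 3\right); partial fractions split f into directly integrable pieces: - \frac{2}{2 \theta + 3} + \frac{3}{2 \theta + 1} - \frac{1}{2 \theta - 3}.
Check: d/d\theta[- \frac{\log{\left(\theta - \frac{3}{2} \right)}}{2} + \frac{3 \log{\left(\theta + \frac{1}{2} \right)}}{2} - \log{\left(\theta + \frac{3}{2} \right)}] = - \frac{24}{8 \theta^{3} + 4 \theta^{2} - 18 \theta - 9}, which equals f(\theta).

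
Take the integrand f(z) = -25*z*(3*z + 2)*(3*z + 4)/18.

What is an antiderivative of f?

f matches the chain-rule pattern g'(h)*h' with inner function h(z) = -5*z**2/4 - 5*z/3; substituting u = h(z) collapses the integral.
Check: d/dz[-25*z**4/8 - 25*z**3/3 - 50*z**2/9] = -25*z**3/2 - 25*z**2 - 100*z/9, which equals f(z).

An antiderivative is F(z) = -25*z**4/8 - 25*z**3/3 - 50*z**2/9.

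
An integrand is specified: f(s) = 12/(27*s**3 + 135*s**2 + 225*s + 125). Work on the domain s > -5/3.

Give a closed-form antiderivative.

Differentiate the proposed F(s) back; it has to land on f(s) exactly.
Check: d/ds[-2/(9*s**2 + 30*s + 25)] = 12/(27*s**3 + 135*s**2 + 225*s + 125) = f(s).

An antiderivative is F(s) = -2/(9*s**2 + 30*s + 25).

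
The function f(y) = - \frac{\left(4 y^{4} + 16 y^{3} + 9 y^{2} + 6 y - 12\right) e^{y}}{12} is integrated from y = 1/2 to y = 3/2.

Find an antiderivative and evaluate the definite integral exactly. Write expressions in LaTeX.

Antiderivative: F(y) = - \frac{y \left(4 y^{3} + 9 y - 12\right) e^{y}}{12}; value = - \frac{15 e^{\frac{3}{2}}}{8} - \frac{7 e^{\frac{1}{2}}}{24}

Recognize the product-rule pattern: f = u'v + uv' with u = - \frac{y^{4}}{3} - \frac{3 y^{2}}{4} + y, v = e^{y}, so integration by parts undoes it.
F(y) = - \frac{y \left(4 y^{3} + 9 y - 12\right) e^{y}}{12} is an antiderivative of f.
Check: d/dy[- \frac{y \left(4 y^{3} + 9 y - 12\right) e^{y}}{12}] = - \frac{y^{4} e^{y}}{3} - \frac{4 y^{3} e^{y}}{3} - \frac{3 y^{2} e^{y}}{4} - \frac{y e^{y}}{2} + e^{y}, which equals f(y).
F(3/2) = - \frac{15 e^{\frac{3}{2}}}{8}; F(1/2) = \frac{7 e^{\frac{1}{2}}}{24}.
Integral = F(3/2) - F(1/2) = - \frac{15 e^{\frac{3}{2}}}{8} - \frac{7 e^{\frac{1}{2}}}{24}.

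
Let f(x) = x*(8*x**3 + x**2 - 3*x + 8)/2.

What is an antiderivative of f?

For F(x) to be correct the identity F'(x) - f(x) = 0 must hold.
Check: d/dx[x**2*(32*x**3 + 5*x**2 - 20*x + 80)/40] = 4*x**4 + x**3/2 - 3*x**2/2 + 4*x, which equals f(x).

An antiderivative is F(x) = x**2*(32*x**3 + 5*x**2 - 20*x + 80)/40.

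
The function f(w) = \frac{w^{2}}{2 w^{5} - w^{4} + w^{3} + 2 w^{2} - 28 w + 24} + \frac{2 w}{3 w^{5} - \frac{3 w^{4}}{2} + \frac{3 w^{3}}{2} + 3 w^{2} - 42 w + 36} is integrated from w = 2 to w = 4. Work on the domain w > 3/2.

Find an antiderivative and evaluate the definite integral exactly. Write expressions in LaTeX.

The denominator factors as 3 \left(w - 1\right) \left(w + 2\right) \left(2 w - 3\right) \left(w^{2} + 4\right); partial fractions split f into directly integrable pieces: - \frac{7 w + 18}{150 \left(w^{2} + 4\right)} + \frac{68}{175 \left(2 w - 3\right)} + \frac{1}{126 \left(w + 2\right)} - \frac{7}{45 \left(w - 1\right)}.
F(w) = \frac{1224 \log{\left(w - \frac{3}{2} \right)} - 980 \log{\left(w - 1 \right)} + 50 \log{\left(w + 2 \right)} - 147 \log{\left(w^{2} + 4 \right)} - 378 \operatorname{atan}{\left(\frac{w}{2} \right)}}{6300} is an antiderivative of f.
Check: d/dw[\frac{1224 \log{\left(w - \frac{3}{2} \right)} - 980 \log{\left(w - 1 \right)} + 50 \log{\left(w + 2 \right)} - 147 \log{\left(w^{2} + 4 \right)} - 378 \operatorname{atan}{\left(\frac{w}{2} \right)}}{6300}] = \frac{3 w^{2} + 4 w}{6 w^{5} - 3 w^{4} + 3 w^{3} + 6 w^{2} - 84 w + 72}, which equals f(w).
F(4) = - \frac{7 \log{\left(3 \right)}}{45} - \frac{7 \log{\left(20 \right)}}{300} - \frac{3 \operatorname{atan}{\left(2 \right)}}{50} + \frac{\log{\left(6 \right)}}{126} + \frac{34 \log{\left(\frac{5}{2} \right)}}{175}; F(2) = - \frac{34 \log{\left(2 \right)}}{175} - \frac{7 \log{\left(8 \right)}}{300} - \frac{3 \pi}{200} + \frac{\log{\left(4 \right)}}{126}.
Integral = F(4) - F(2) = - \frac{7 \log{\left(3 \right)}}{45} - \frac{7 \log{\left(20 \right)}}{300} - \frac{3 \operatorname{atan}{\left(2 \right)}}{50} - \frac{\log{\left(4 \right)}}{126} + \frac{\log{\left(6 \right)}}{126} + \frac{3 \pi}{200} + \frac{7 \log{\left(8 \right)}}{300} + \frac{34 \log{\left(2 \right)}}{175} + \frac{34 \log{\left(\frac{5}{2} \right)}}{175}.

Antiderivative: F(w) = \frac{1224 \log{\left(w - \frac{3}{2} \right)} - 980 \log{\left(w - 1 \right)} + 50 \log{\left(w + 2 \right)} - 147 \log{\left(w^{2} + 4 \right)} - 378 \operatorname{atan}{\left(\frac{w}{2} \right)}}{6300}; value = - \frac{7 \log{\left(3 \right)}}{45} - \frac{7 \log{\left(20 \right)}}{300} - \frac{3 \operatorname{atan}{\left(2 \right)}}{50} - \frac{\log{\left(4 \right)}}{126} + \frac{\log{\left(6 \right)}}{126} + \frac{3 \pi}{200} + \frac{7 \log{\left(8 \right)}}{300} + \frac{34 \log{\left(2 \right)}}{175} + \frac{34 \log{\left(\frac{5}{2} \right)}}{175}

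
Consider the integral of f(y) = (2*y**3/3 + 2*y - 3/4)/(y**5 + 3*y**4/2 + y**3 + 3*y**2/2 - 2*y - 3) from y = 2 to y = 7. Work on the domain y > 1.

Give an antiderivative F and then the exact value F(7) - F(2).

The denominator factors as 6*(y - 1)*(y + 1)*(2*y + 3)*(y**2 + 2); partial fractions split f into directly integrable pieces: -(42*y + 5)/(306*(y**2 + 2)) - 192/(85*(2*y + 3)) + 41/(36*(y + 1)) + 23/(180*(y - 1)).
F(y) = 23*log(y - 1)/180 + 41*log(y + 1)/36 - 96*log(y + 3/2)/85 - 7*log(y**2 + 2)/102 - 5*sqrt(2)*atan(sqrt(2)*y/2)/612 is an antiderivative of f.
Check: d/dy[23*log(y - 1)/180 + 41*log(y + 1)/36 - 96*log(y + 3/2)/85 - 7*log(y**2 + 2)/102 - 5*sqrt(2)*atan(sqrt(2)*y/2)/612] = (8*y**3 + 24*y - 9)/(12*y**5 + 18*y**4 + 12*y**3 + 18*y**2 - 24*y - 36), which equals f(y).
F(7) = -96*log(17/2)/85 - 7*log(51)/102 - 5*sqrt(2)*atan(7*sqrt(2)/2)/612 + 23*log(6)/180 + 41*log(8)/36; F(2) = -96*log(7/2)/85 - 7*log(6)/102 - 5*sqrt(2)*atan(sqrt(2))/612 + 41*log(3)/36.
Integral = F(7) - F(2) = -96*log(17/2)/85 - 41*log(3)/36 - 7*log(51)/102 - 5*sqrt(2)*atan(7*sqrt(2)/2)/612 + 5*sqrt(2)*atan(sqrt(2))/612 + 601*log(6)/3060 + 96*log(7/2)/85 + 41*log(8)/36.

Antiderivative: F(y) = 23*log(y - 1)/180 + 41*log(y + 1)/36 - 96*log(y + 3/2)/85 - 7*log(y**2 + 2)/102 - 5*sqrt(2)*atan(sqrt(2)*y/2)/612; value = -96*log(17/2)/85 - 41*log(3)/36 - 7*log(51)/102 - 5*sqrt(2)*atan(7*sqrt(2)/2)/612 + 5*sqrt(2)*atan(sqrt(2))/612 + 601*log(6)/3060 + 96*log(7/2)/85 + 41*log(8)/36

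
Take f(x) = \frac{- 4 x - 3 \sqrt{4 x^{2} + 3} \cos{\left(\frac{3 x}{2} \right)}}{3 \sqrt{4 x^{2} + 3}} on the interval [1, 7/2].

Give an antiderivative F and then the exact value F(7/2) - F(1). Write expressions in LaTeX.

Antiderivative: F(x) = - \frac{\sqrt{4 x^{2} + 3}}{3} - \frac{2 \sin{\left(\frac{3 x}{2} \right)}}{3}; value = - \frac{2 \sqrt{13}}{3} - \frac{2 \sin{\left(\frac{21}{4} \right)}}{3} + \frac{2 \sin{\left(\frac{3}{2} \right)}}{3} + \frac{\sqrt{7}}{3}

Recover f(x) by differentiating a candidate F(x); any mismatch rules it out.
F(x) = - \frac{\sqrt{4 x^{2} + 3}}{3} - \frac{2 \sin{\left(\frac{3 x}{2} \right)}}{3} is an antiderivative of f.
Check: d/dx[- \frac{\sqrt{4 x^{2} + 3}}{3} - \frac{2 \sin{\left(\frac{3 x}{2} \right)}}{3}] = \frac{- 4 x - 3 \sqrt{4 x^{2} + 3} \cos{\left(\frac{3 x}{2} \right)}}{3 \sqrt{4 x^{2} + 3}} = f(x).
F(7/2) = - \frac{2 \sqrt{13}}{3} - \frac{2 \sin{\left(\frac{21}{4} \right)}}{3}; F(1) = - \frac{\sqrt{7}}{3} - \frac{2 \sin{\left(\frac{3}{2} \right)}}{3}.
Integral = F(7/2) - F(1) = - \frac{2 \sqrt{13}}{3} - \frac{2 \sin{\left(\frac{21}{4} \right)}}{3} + \frac{2 \sin{\left(\frac{3}{2} \right)}}{3} + \frac{\sqrt{7}}{3}.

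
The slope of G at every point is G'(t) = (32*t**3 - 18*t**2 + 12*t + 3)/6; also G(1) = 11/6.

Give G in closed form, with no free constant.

G(t) = t*(8*t**3 - 6*t**2 + 6*t + 3)/6

Differentiate the proposed G(t) back; it has to land on the given G'(t).
A general antiderivative is 4*t**4/3 - t**3 + t**2 + t/2 + 1 + C.
The condition gives C = 11/6 - (17/6) = -1.
So G(t) = t*(8*t**3 - 6*t**2 + 6*t + 3)/6.
Check: d/dt[t*(8*t**3 - 6*t**2 + 6*t + 3)/6] = 16*t**3/3 - 3*t**2 + 2*t + 1/2, which equals G'(t).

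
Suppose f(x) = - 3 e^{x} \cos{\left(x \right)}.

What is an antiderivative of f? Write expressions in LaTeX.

Check any antiderivative F(x) by computing F'(x) and comparing it with f(x).
Check: d/dx[- \frac{3 e^{x} \sin{\left(x \right)}}{2} - \frac{3 e^{x} \cos{\left(x \right)}}{2}] = - 3 e^{x} \cos{\left(x \right)} = f(x).

An antiderivative is F(x) = - \frac{3 e^{x} \sin{\left(x \right)}}{2} - \frac{3 e^{x} \cos{\left(x \right)}}{2}.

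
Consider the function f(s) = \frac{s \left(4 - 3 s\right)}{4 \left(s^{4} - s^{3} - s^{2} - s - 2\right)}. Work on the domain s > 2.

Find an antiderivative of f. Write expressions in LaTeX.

An antiderivative is F(s) = - \frac{\log{\left(s - 2 \right)}}{15} + \frac{7 \log{\left(s + 1 \right)}}{24} - \frac{9 \log{\left(s^{2} + 1 \right)}}{80} - \frac{13 \operatorname{atan}{\left(s \right)}}{40}.

The denominator factors as 4 \left(s - 2\right) \left(s + 1\right) \left(s^{2} + 1\right); partial fractions split f into directly integrable pieces: - \frac{9 s + 13}{40 \left(s^{2} + 1\right)} + \frac{7}{24 \left(s + 1\right)} - \frac{1}{15 \left(s - 2\right)}.
Check: d/ds[- \frac{\log{\left(s - 2 \right)}}{15} + \frac{7 \log{\left(s + 1 \right)}}{24} - \frac{9 \log{\left(s^{2} + 1 \right)}}{80} - \frac{13 \operatorname{atan}{\left(s \right)}}{40}] = \frac{- 3 s^{2} + 4 s}{4 s^{4} - 4 s^{3} - 4 s^{2} - 4 s - 8}, which equals f(s).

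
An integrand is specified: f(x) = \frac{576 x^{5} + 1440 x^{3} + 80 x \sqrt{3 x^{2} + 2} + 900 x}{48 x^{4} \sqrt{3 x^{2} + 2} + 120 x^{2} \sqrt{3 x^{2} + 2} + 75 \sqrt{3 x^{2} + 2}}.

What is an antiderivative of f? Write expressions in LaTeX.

An antiderivative is F(x) = 4 \sqrt{3 x^{2} + 2} - \frac{5}{3 \left(2 x^{2} + \frac{5}{2}\right)}.

Recover f(x) by differentiating a candidate F(x); any mismatch rules it out.
Check: d/dx[4 \sqrt{3 x^{2} + 2} - \frac{5}{3 \left(2 x^{2} + \frac{5}{2}\right)}] = \frac{576 x^{5} + 1440 x^{3} + 80 x \sqrt{3 x^{2} + 2} + 900 x}{48 x^{4} \sqrt{3 x^{2} + 2} + 120 x^{2} \sqrt{3 x^{2} + 2} + 75 \sqrt{3 x^{2} + 2}} = f(x).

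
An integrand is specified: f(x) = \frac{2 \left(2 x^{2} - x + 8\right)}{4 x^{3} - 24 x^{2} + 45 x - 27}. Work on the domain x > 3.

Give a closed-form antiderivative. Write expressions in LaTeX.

Factor the denominator (\left(x - 3\right) \left(2 x - 3\right)^{2}) and decompose: f = - \frac{74}{9 \left(2 x - 3\right)} - \frac{44}{3 \left(2 x - 3\right)^{2}} + \frac{46}{9 \left(x - 3\right)}; each piece integrates to a log, atan, or power term.
Check: d/dx[\frac{46 \log{\left(x - 3 \right)}}{9} - \frac{37 \log{\left(x - \frac{3}{2} \right)}}{9} + \frac{22}{6 x - 9}] = \frac{4 x^{2} - 2 x + 16}{4 x^{3} - 24 x^{2} + 45 x - 27}, which equals f(x).

An antiderivative is F(x) = \frac{46 \log{\left(x - 3 \right)}}{9} - \frac{37 \log{\left(x - \frac{3}{2} \right)}}{9} + \frac{22}{6 x - 9}.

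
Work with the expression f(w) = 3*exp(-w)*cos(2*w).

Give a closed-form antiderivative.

An antiderivative is F(w) = 6*exp(-w)*sin(2*w)/5 - 3*exp(-w)*cos(2*w)/5.

A candidate is checked by its d/dw: the result must match f(w).
Check: d/dw[6*exp(-w)*sin(2*w)/5 - 3*exp(-w)*cos(2*w)/5] = 3*exp(-w)*cos(2*w) = f(w).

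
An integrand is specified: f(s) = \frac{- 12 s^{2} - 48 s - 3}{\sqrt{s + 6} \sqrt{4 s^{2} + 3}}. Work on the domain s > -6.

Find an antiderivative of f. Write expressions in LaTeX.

An antiderivative is F(s) = - 2 \sqrt{s + 6} \sqrt{4 s^{2} + 3}.

Recognize the product-rule pattern: f = u'v + uv' with u = - 2 \sqrt{4 s^{2} + 3}, v = \sqrt{s + 6}, so integration by parts undoes it.
Check: d/ds[- 2 \sqrt{s + 6} \sqrt{4 s^{2} + 3}] = \frac{- 12 s^{2} - 48 s - 3}{\sqrt{s + 6} \sqrt{4 s^{2} + 3}} = f(s).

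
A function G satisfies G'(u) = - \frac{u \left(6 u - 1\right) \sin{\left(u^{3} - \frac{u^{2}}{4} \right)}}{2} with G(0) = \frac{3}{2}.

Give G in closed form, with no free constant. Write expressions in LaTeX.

The substitution w = u^{3} - \frac{u^{2}}{4} works: G'(u) is exactly (dG/dw)*(dw/du) for that inner function.
A general antiderivative is \cos{\left(u^{3} - \frac{u^{2}}{4} \right)} + C.
The condition gives C = \frac{3}{2} - (1) = \frac{1}{2}.
So G(u) = \cos{\left(u^{3} - \frac{u^{2}}{4} \right)} + \frac{1}{2}.
Check: d/du[\cos{\left(u^{3} - \frac{u^{2}}{4} \right)} + \frac{1}{2}] = - 3 u^{2} \sin{\left(u^{3} - \frac{u^{2}}{4} \right)} + \frac{u \sin{\left(u^{3} - \frac{u^{2}}{4} \right)}}{2}, which equals G'(u).

G(u) = \cos{\left(u^{3} - \frac{u^{2}}{4} \right)} + \frac{1}{2}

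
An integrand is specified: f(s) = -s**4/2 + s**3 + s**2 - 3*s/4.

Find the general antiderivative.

The integrand splits into summands that can be handled one at a time.
Check: d/ds[-s**2*(12*s**3 - 30*s**2 - 40*s + 45)/120] = -s**4/2 + s**3 + s**2 - 3*s/4 = f(s).

F(s) = -s**2*(12*s**3 - 30*s**2 - 40*s + 45)/120 + C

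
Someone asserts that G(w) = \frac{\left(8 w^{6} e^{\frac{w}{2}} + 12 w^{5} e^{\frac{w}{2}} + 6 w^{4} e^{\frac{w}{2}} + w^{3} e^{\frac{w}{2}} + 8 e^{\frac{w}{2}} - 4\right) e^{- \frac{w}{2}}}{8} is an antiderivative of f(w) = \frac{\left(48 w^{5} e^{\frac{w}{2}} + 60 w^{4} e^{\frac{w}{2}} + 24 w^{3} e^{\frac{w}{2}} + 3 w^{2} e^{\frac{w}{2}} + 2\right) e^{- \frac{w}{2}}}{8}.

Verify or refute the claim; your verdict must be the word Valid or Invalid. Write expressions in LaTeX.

Valid. The derivative of G reproduces f.

d/dw[G] = \frac{\left(48 w^{5} e^{\frac{w}{2}} + 60 w^{4} e^{\frac{w}{2}} + 24 w^{3} e^{\frac{w}{2}} + 3 w^{2} e^{\frac{w}{2}} + 2\right) e^{- \frac{w}{2}}}{8}
This equals f(w) exactly, so the claim holds.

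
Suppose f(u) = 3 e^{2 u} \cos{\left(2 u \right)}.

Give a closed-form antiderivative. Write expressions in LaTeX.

An antiderivative is F(u) = \frac{3 \left(\sin{\left(2 u \right)} + \cos{\left(2 u \right)}\right) e^{2 u}}{4}.

An antiderivative F(u) passes only if d/du[F] lands on f(u) exactly.
Check: d/du[\frac{3 \left(\sin{\left(2 u \right)} + \cos{\left(2 u \right)}\right) e^{2 u}}{4}] = 3 e^{2 u} \cos{\left(2 u \right)} = f(u).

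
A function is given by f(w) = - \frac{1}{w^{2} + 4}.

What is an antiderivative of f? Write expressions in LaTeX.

An antiderivative is F(w) = - \frac{\operatorname{atan}{\left(\frac{w}{2} \right)}}{2}.

For F(w) to be correct the identity F'(w) - f(w) = 0 must hold.
Check: d/dw[- \frac{\operatorname{atan}{\left(\frac{w}{2} \right)}}{2}] = - \frac{1}{w^{2} + 4} = f(w).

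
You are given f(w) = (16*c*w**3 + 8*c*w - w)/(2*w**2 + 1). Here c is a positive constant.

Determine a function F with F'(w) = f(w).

An antiderivative is F(w) = (16*c*w**2 - log(2*w**2 + 1))/4.

Differentiate the proposed F(w) back; it has to land on f(w) exactly.
Check: d/dw[(16*c*w**2 - log(2*w**2 + 1))/4] = (16*c*w**3 + 8*c*w - w)/(2*w**2 + 1) = f(w).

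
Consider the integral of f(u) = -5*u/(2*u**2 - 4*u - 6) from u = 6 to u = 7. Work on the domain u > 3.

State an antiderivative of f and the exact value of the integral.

The denominator factors as 2*(u - 3)*(u + 1); partial fractions split f into directly integrable pieces: -5/(8*(u + 1)) - 15/(8*(u - 3)).
F(u) = -15*log(u - 3)/8 - 5*log(u + 1)/8 is an antiderivative of f.
Check: d/du[-15*log(u - 3)/8 - 5*log(u + 1)/8] = -5*u/(2*u**2 - 4*u - 6) = f(u).
F(7) = -15*log(4)/8 - 5*log(8)/8; F(6) = -15*log(3)/8 - 5*log(7)/8.
Integral = F(7) - F(6) = -15*log(4)/8 - 5*log(8)/8 + 5*log(7)/8 + 15*log(3)/8.

Antiderivative: F(u) = -15*log(u - 3)/8 - 5*log(u + 1)/8; value = -15*log(4)/8 - 5*log(8)/8 + 5*log(7)/8 + 15*log(3)/8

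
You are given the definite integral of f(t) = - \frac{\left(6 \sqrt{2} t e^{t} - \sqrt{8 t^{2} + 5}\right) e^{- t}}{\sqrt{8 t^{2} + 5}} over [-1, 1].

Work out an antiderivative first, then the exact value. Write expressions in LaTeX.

Antiderivative: F(t) = \frac{\left(- 3 \sqrt{2} \sqrt{8 t^{2} + 5} e^{t} - 4\right) e^{- t}}{4}; value = e - e^{-1}

A candidate is checked by its d/dt: the result must match f(t).
F(t) = \frac{\left(- 3 \sqrt{2} \sqrt{8 t^{2} + 5} e^{t} - 4\right) e^{- t}}{4} is an antiderivative of f.
Check: d/dt[\frac{\left(- 3 \sqrt{2} \sqrt{8 t^{2} + 5} e^{t} - 4\right) e^{- t}}{4}] = \frac{\left(- 6 \sqrt{2} t e^{t} + \sqrt{8 t^{2} + 5}\right) e^{- t}}{\sqrt{8 t^{2} + 5}}, which equals f(t).
F(1) = - \frac{3 \sqrt{26}}{4} - e^{-1}; F(-1) = - \frac{3 \sqrt{26}}{4} - e.
Integral = F(1) - F(-1) = e - e^{-1}.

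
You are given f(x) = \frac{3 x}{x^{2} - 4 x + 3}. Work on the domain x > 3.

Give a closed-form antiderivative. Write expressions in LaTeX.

The denominator factors as \left(x - 3\right) \left(x - 1\right); partial fractions split f into directly integrable pieces: - \frac{3}{2 \left(x - 1\right)} + \frac{9}{2 \left(x - 3\right)}.
Check: d/dx[\frac{9 \log{\left(x - 3 \right)}}{2} - \frac{3 \log{\left(x - 1 \right)}}{2}] = \frac{3 x}{x^{2} - 4 x + 3} = f(x).

An antiderivative is F(x) = \frac{9 \log{\left(x - 3 \right)}}{2} - \frac{3 \log{\left(x - 1 \right)}}{2}.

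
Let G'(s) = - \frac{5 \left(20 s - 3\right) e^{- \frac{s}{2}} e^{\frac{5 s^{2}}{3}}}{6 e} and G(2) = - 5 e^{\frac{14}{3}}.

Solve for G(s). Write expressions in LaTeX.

G(s) = - \frac{5 e^{- \frac{s}{2}} e^{\frac{5 s^{2}}{3}}}{e}

G'(s) matches the chain-rule pattern g'(h)*h' with inner function h(s) = \frac{5 s^{2}}{3} - \frac{s}{2} - 1; substituting u = h(s) collapses the integral.
A general antiderivative is - 5 e^{\frac{5 s^{2}}{3} - \frac{s}{2} - 1} + C.
The condition gives C = - 5 e^{\frac{14}{3}} - (- 5 e^{\frac{14}{3}}) = 0.
So G(s) = - \frac{5 e^{- \frac{s}{2}} e^{\frac{5 s^{2}}{3}}}{e}.
Check: d/ds[- \frac{5 e^{- \frac{s}{2}} e^{\frac{5 s^{2}}{3}}}{e}] = \frac{\left(- 100 s e^{\frac{5 s^{2}}{3}} + 15 e^{\frac{5 s^{2}}{3}}\right) e^{- \frac{s}{2}}}{6 e}, which equals G'(s).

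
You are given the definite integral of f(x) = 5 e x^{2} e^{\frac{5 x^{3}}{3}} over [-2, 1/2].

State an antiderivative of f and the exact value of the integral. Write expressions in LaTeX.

Antiderivative: F(x) = e^{\frac{5 x^{3}}{3} + 1}; value = - \frac{1}{e^{\frac{37}{3}}} + e^{\frac{29}{24}}

The substitution u = \frac{5 x^{3}}{3} + 1 works: f is exactly (dF/du)*(du/dx) for that inner function.
F(x) = e^{\frac{5 x^{3}}{3} + 1} is an antiderivative of f.
Check: d/dx[e^{\frac{5 x^{3}}{3} + 1}] = 5 e x^{2} e^{\frac{5 x^{3}}{3}} = f(x).
F(1/2) = e^{\frac{29}{24}}; F(-2) = e^{- \frac{37}{3}}.
Integral = F(1/2) - F(-2) = - \frac{1}{e^{\frac{37}{3}}} + e^{\frac{29}{24}}.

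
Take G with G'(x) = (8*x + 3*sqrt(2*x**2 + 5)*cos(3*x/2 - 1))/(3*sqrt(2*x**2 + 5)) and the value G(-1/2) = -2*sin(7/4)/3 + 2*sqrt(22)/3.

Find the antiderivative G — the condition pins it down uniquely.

G(x) = 2*(2*sqrt(2*x**2 + 5) + sin(3*x/2 - 1))/3

Recover the given G'(x) by differentiating a candidate G(x); any mismatch rules it out.
A general antiderivative is 4*sqrt(2*x**2 + 5)/3 + 2*sin(3*x/2 - 1)/3 + C.
The condition gives C = -2*sin(7/4)/3 + 2*sqrt(22)/3 - (-2*sin(7/4)/3 + 2*sqrt(22)/3) = 0.
So G(x) = 2*(2*sqrt(2*x**2 + 5) + sin(3*x/2 - 1))/3.
Check: d/dx[2*(2*sqrt(2*x**2 + 5) + sin(3*x/2 - 1))/3] = (8*x + 3*sqrt(2*x**2 + 5)*cos(3*x/2 - 1))/(3*sqrt(2*x**2 + 5)) = G'(x).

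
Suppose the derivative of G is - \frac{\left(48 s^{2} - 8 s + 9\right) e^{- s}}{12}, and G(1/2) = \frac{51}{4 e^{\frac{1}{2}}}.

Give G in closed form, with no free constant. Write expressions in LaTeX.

G(s) = \frac{\left(48 s^{2} + 88 s + 97\right) e^{- s}}{12}

Recognize the product-rule pattern: G'(s) = u'v + uv' with u = 4 s^{2} + \frac{22 s}{3} + \frac{97}{12}, v = e^{- s}, so integration by parts undoes it.
A general antiderivative is \frac{\left(48 s^{2} + 88 s + 97\right) e^{- s}}{12} + C.
The condition gives C = \frac{51}{4 e^{\frac{1}{2}}} - (\frac{51}{4 e^{\frac{1}{2}}}) = 0.
So G(s) = \frac{\left(48 s^{2} + 88 s + 97\right) e^{- s}}{12}.
Check: d/ds[\frac{\left(48 s^{2} + 88 s + 97\right) e^{- s}}{12}] = \frac{\left(- 48 s^{2} + 8 s - 9\right) e^{- s}}{12}, which equals G'(s).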